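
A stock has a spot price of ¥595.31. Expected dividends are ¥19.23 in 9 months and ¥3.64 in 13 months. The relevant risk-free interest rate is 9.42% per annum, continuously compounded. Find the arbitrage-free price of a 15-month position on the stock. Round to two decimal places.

PV(dividends) I = 19.23·e^(−0.0942·9/12) + 3.64·e^(−0.0942·13/12)
I = 17.9183 + 3.2869 = 21.2052
F = (S − I)·e^(rT) = (595.31 − 21.2052) · e^(0.0942·15/12)
= 574.1048 · e^0.117750 = 574.1048 × 1.124963 = ¥645.85

¥645.85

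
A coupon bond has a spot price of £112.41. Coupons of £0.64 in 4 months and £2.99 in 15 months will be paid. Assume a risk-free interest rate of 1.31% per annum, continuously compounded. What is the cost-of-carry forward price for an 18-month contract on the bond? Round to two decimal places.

PV(coupons) I = 0.64·e^(−0.0131·4/12) + 2.99·e^(−0.0131·15/12)
I = 0.6372 + 2.9414 = 3.5786
F = (S − I)·e^(rT) = (112.41 − 3.5786) · e^(0.0131·18/12)
= 108.8314 · e^0.019650 = 108.8314 × 1.019844 = £110.99

£110.99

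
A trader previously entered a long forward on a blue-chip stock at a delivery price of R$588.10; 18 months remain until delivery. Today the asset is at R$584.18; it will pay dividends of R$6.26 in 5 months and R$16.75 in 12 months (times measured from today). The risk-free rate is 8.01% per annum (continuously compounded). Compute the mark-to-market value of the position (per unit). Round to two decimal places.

R$41.15

PV(remaining dividends) I = 6.26·e^(−0.0801·5/12) + 16.75·e^(−0.0801·12/12) = 21.5152
Current forward F = (S − I)·e^(rT) = (584.18 − 21.5152)·e^(0.0801·18/12) = 562.6648 × 1.127666 = 634.4980
Value (long) = (F − K)·e^(−rT) = (634.4980 − 588.10) × 0.886787 = 41.1451
Value = R$41.15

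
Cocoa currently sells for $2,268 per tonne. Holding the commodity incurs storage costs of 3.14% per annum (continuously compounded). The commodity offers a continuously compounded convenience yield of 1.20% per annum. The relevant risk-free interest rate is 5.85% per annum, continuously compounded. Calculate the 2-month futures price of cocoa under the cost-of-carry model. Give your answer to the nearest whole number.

$2,298 per tonne

Net carry = r + u − y = 0.0585 + 0.0314 − 0.0120 = 0.0779
F = S·e^((r+u−y)T) = 2268 · e^(0.0779 × 2/12) = 2268 · e^0.012983
= 2268 × 1.013068 = $2,298 per tonne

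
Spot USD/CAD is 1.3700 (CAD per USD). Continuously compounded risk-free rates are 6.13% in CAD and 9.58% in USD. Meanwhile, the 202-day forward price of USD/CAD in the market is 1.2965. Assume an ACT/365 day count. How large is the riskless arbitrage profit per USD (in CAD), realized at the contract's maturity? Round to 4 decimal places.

0.0476 per USD (in CAD)

Fair forward: F* = S·e^(carry·T), with carry = (r_CAD − r_USD) = 0.0613 − 0.0958 = -0.0345
F* = 1.3700 · e^(-0.0345 × 202/365) = 1.3700 · e^-0.019093 = 1.3700 × 0.981088 = 1.3441
Market 1.2965 < fair 1.3441: forward underpriced → reverse cash-and-carry (short spot, go long the forward).
At maturity, profit = |F_mkt − F*| = |1.2965 − 1.3441| = 0.0476 per USD (in CAD)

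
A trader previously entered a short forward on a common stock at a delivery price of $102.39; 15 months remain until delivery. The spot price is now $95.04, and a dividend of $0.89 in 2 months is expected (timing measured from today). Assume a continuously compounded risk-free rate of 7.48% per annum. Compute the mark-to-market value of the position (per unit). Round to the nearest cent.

PV(remaining dividends) I = 0.89·e^(−0.0748·2/12) = 0.8790
Current forward F = (S − I)·e^(rT) = (95.04 − 0.8790)·e^(0.0748·15/12) = 94.1610 × 1.098011 = 103.3898
Value (long) = (F − K)·e^(−rT) = (103.3898 − 102.39) × 0.910738 = 0.9106
Short position value = −(long value) = -$0.91

-$0.91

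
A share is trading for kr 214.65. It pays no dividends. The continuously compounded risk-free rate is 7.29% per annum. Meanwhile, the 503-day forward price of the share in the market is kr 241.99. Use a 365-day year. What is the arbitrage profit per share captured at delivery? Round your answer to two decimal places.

Fair forward: F* = S·e^(carry·T), with carry = r = 0.0729
F* = 214.65 · e^(0.0729 × 503/365) = 214.65 · e^0.100462 = 214.65 × 1.105682 = kr 237.3346
Market kr 241.99 > fair kr 237.3346: forward overpriced → cash-and-carry (buy spot, short the forward).
At maturity, profit = |F_mkt − F*| = |241.99 − 237.3346| = kr 4.66 per share

kr 4.66 per share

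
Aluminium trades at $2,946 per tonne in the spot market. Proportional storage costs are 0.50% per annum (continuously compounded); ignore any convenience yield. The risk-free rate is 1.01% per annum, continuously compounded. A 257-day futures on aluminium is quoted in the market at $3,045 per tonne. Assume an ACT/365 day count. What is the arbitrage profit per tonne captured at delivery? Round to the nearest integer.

$68 per tonne

Fair futures: F* = S·e^(carry·T), with carry = (r + u) = 0.0101 + 0.0050 = 0.0151
F* = 2946 · e^(0.0151 × 257/365) = 2946 · e^0.010632 = 2946 × 1.010689 = $2977.4898
Market $3045 > fair $2977.4898: forward overpriced → cash-and-carry (buy spot, short the forward).
At maturity, profit = |F_mkt − F*| = |3045 − 2977.4898| = $68 per tonne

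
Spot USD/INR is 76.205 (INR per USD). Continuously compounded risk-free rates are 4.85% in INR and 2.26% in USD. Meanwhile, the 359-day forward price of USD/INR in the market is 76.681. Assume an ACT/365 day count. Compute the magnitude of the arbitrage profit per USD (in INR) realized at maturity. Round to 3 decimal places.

1.490 per USD (in INR)

Fair forward: F* = S·e^(carry·T), with carry = (r_INR − r_USD) = 0.0485 − 0.0226 = 0.0259
F* = 76.205 · e^(0.0259 × 359/365) = 76.205 · e^0.025474 = 76.205 × 1.025801 = 78.1712
Market 76.681 < fair 78.1712: forward underpriced → reverse cash-and-carry (short spot, go long the forward).
At maturity, profit = |F_mkt − F*| = |76.681 − 78.1712| = 1.490 per USD (in INR)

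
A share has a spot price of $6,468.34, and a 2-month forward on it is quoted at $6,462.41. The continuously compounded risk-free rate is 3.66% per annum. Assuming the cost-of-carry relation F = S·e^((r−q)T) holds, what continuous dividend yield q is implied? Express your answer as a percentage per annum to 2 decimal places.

From F = S·e^((r−q)T): (r − q) = ln(F/S)/T
ln(6462.41/6468.34) = ln(0.999083) = -0.000917
(r − q) = -0.000917 / (2/12) = -0.005502
q = r − ln(F/S)/T = 0.0366 + 0.005502 = 0.042102
q = 4.21%

4.21%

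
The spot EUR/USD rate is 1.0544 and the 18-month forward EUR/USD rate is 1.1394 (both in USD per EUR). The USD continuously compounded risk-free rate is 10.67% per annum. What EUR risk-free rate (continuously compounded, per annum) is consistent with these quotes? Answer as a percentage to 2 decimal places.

5.50%

F = S·e^((r_USD − r_EUR)T) ⇒ r_EUR = r_USD − ln(F/S)/T
ln(1.1394/1.0544) = 0.077530; /(18/12) = 0.051687
r_EUR = 0.1067 − 0.051687 = 0.055013
r_EUR = 5.50%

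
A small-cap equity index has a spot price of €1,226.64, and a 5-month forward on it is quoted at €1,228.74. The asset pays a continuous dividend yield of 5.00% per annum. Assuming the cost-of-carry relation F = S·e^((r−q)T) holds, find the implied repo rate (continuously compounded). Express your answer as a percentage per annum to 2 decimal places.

5.41%

From F = S·e^((r−q)T): (r − q) = ln(F/S)/T
ln(1228.74/1226.64) = ln(1.001712) = 0.001711
(r − q) = 0.001711 / (5/12) = 0.004106
r = ln(F/S)/T + q = 0.004106 + 0.0500 = 0.054106
r = 5.41%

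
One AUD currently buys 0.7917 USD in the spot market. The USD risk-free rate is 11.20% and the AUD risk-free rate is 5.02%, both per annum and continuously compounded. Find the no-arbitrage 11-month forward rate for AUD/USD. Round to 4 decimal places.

0.8378

F = S·e^((r_USD − r_AUD)T) = 0.7917 · e^((0.1120 − 0.0502) × 11/12)
= 0.7917 · e^0.056650 = 0.7917 × 1.058285
F = 0.8378 USD per AUD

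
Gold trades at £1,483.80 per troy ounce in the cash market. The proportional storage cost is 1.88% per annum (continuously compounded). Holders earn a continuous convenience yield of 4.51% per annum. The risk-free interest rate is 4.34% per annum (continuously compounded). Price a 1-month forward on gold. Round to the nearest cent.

£1,485.92 per troy ounce

Net carry = r + u − y = 0.0434 + 0.0188 − 0.0451 = 0.0171
F = S·e^((r+u−y)T) = 1483.80 · e^(0.0171 × 1/12) = 1483.80 · e^0.00142500
= 1483.80 × 1.00142602 = £1,485.92 per troy ounce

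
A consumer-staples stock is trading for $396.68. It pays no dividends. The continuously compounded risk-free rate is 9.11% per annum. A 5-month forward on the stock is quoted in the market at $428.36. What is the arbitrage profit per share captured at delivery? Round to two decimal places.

Fair forward: F* = S·e^(carry·T), with carry = r = 0.0911
F* = 396.68 · e^(0.0911 × 5/12) = 396.68 · e^0.037958 = 396.68 × 1.038688 = $412.0268
Market $428.36 > fair $412.0268: forward overpriced → cash-and-carry (buy spot, short the forward).
At maturity, profit = |F_mkt − F*| = |428.36 − 412.0268| = $16.33 per share

$16.33 per share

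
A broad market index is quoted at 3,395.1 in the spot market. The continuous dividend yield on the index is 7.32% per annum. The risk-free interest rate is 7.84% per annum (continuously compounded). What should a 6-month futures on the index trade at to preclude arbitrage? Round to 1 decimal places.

F = S·e^((r − q)T) = 3395.1 · e^((0.0784 − 0.0732) × 6/12)
= 3395.1 · e^0.002600 = 3395.1 × 1.002603
F = 3,403.9

3,403.9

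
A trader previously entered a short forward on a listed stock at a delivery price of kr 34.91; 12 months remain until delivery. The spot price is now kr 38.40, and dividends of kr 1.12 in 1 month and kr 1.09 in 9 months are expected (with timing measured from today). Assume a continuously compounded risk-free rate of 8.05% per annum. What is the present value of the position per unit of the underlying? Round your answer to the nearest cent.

PV(remaining dividends) I = 1.12·e^(−0.0805·1/12) + 1.09·e^(−0.0805·9/12) = 2.1387
Current forward F = (S − I)·e^(rT) = (38.40 − 2.1387)·e^(0.0805·12/12) = 36.2613 × 1.083829 = 39.3010
Value (long) = (F − K)·e^(−rT) = (39.3010 − 34.91) × 0.922655 = 4.0514
Short position value = −(long value) = -kr 4.05

-kr 4.05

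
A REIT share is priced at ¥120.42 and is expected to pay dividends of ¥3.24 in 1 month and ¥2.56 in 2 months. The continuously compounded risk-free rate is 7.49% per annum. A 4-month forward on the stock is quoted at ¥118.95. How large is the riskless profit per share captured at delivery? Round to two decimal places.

¥1.38 per share

PV(dividends) I = 3.24·e^(−0.0749·1/12) + 2.56·e^(−0.0749·2/12) = 5.7481
Fair forward F* = (S − I)·e^(rT) = (120.42 − 5.7481)·e^0.024967 = 114.6719 × 1.025281 = 117.5709
Market ¥118.95 > fair 117.5709: forward overpriced → cash-and-carry (borrow at r, buy the stock and collect the dividends, short the forward).
Profit at T = |F_mkt − F*| = |118.95 − 117.5709| = ¥1.38 per share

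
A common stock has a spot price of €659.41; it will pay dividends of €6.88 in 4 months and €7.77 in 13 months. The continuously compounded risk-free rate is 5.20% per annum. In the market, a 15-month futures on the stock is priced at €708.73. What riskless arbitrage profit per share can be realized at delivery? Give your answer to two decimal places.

PV(dividends) I = 6.88·e^(−0.0520·4/12) + 7.77·e^(−0.0520·13/12) = 14.1062
Fair futures F* = (S − I)·e^(rT) = (659.41 − 14.1062)·e^0.065000 = 645.3038 × 1.067159 = 688.6418
Market €708.73 > fair 688.6418: forward overpriced → cash-and-carry (borrow at r, buy the stock and collect the dividends, short the forward).
Profit at T = |F_mkt − F*| = |708.73 − 688.6418| = €20.09 per share

€20.09 per share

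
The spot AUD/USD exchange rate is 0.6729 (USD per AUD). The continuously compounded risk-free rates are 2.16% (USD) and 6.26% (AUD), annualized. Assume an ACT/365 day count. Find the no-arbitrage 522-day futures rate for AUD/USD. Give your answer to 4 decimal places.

F = S·e^((r_USD − r_AUD)T) = 0.6729 · e^((0.0216 − 0.0626) × 522/365)
= 0.6729 · e^-0.058636 = 0.6729 × 0.943050
F = 0.6346 USD per AUD

0.6346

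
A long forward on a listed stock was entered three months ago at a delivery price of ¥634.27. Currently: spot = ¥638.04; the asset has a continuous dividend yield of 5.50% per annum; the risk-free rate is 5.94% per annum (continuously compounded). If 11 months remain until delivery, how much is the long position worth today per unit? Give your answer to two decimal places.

Current fair forward for the remaining 11 months: F = S·e^((r − q)·T), (r − q) = 0.0594 − 0.0550 = 0.0044
F = 638.04 · e^(0.0044 × 11/12) = 638.04 × 1.004041 = 640.6183
Value of long forward = (F − K)·e^(−rT) = (640.6183 − 634.27) · e^(−0.0594·11/12)
= 6.3483 × 0.947006 = 6.01

¥6.01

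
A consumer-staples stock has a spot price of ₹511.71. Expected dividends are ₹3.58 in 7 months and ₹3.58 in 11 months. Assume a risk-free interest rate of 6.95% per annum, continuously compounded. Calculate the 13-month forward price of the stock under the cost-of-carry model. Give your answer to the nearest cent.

₹544.40

PV(dividends) I = 3.58·e^(−0.0695·7/12) + 3.58·e^(−0.0695·11/12)
I = 3.4378 + 3.3590 = 6.7968
F = (S − I)·e^(rT) = (511.71 − 6.7968) · e^(0.0695·13/12)
= 504.9132 · e^0.075292 = 504.9132 × 1.078199 = ₹544.40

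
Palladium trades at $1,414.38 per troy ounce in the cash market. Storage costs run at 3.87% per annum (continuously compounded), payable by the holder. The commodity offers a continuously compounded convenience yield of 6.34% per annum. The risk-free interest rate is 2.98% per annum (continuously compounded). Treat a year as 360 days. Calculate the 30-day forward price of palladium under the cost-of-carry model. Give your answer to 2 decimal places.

Net carry = r + u − y = 0.0298 + 0.0387 − 0.0634 = 0.0051
F = S·e^((r+u−y)T) = 1414.38 · e^(0.0051 × 30/360) = 1414.38 · e^0.00042500
= 1414.38 × 1.00042509 = $1,414.98 per troy ounce

$1,414.98 per troy ounce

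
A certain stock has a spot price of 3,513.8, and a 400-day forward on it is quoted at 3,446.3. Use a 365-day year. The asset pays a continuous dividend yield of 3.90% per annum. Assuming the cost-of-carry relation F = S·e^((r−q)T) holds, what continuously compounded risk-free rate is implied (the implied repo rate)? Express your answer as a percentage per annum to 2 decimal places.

2.13%

From F = S·e^((r−q)T): (r − q) = ln(F/S)/T
ln(3446.3/3513.8) = ln(0.980790) = -0.019397
(r − q) = -0.019397 / (400/365) = -0.017700
r = ln(F/S)/T + q = -0.017700 + 0.0390 = 0.021300
r = 2.13%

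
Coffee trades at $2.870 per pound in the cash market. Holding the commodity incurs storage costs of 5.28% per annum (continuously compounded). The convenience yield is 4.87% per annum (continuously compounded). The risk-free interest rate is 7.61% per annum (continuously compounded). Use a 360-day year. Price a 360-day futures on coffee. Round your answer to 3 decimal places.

$3.110 per pound

Net carry = r + u − y = 0.0761 + 0.0528 − 0.0487 = 0.0802
F = S·e^((r+u−y)T) = 2.870 · e^(0.0802 × 360/360) = 2.870 · e^0.080200
= 2.870 × 1.083504 = $3.110 per pound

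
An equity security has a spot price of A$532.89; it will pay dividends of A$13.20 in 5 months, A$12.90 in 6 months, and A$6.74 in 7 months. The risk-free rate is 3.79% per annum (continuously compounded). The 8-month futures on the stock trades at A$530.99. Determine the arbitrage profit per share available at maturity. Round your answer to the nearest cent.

A$17.53 per share

PV(dividends) I = 13.20·e^(−0.0379·5/12) + 12.90·e^(−0.0379·6/12) + 6.74·e^(−0.0379·7/12) = 32.2437
Fair futures F* = (S − I)·e^(rT) = (532.89 − 32.2437)·e^0.025267 = 500.6463 × 1.025589 = 513.4573
Market A$530.99 > fair 513.4573: forward overpriced → cash-and-carry (borrow at r, buy the stock and collect the dividends, short the forward).
Profit at T = |F_mkt − F*| = |530.99 − 513.4573| = A$17.53 per share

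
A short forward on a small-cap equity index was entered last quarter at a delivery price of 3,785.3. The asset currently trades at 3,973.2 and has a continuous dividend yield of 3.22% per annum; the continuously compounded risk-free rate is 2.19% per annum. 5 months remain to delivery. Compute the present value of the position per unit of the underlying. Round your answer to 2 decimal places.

Current fair forward for the remaining 5 months: F = S·e^((r − q)·T), (r − q) = 0.0219 − 0.0322 = -0.0103
F = 3973.2 · e^(-0.0103 × 5/12) = 3973.2 × 0.99571753 = 3956.1849
Value of long forward = (F − K)·e^(−rT) = (3956.1849 − 3785.3) · e^(−0.0219·5/12)
= 170.8849 × 0.99091651 = 169.33
Short position value = −(long value) = -169.33

-169.33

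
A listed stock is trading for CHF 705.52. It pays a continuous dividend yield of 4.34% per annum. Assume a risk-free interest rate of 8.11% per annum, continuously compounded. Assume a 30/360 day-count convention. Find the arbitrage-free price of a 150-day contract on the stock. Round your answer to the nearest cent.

CHF 716.69

F = S·e^((r − q)T) = 705.52 · e^((0.0811 − 0.0434) × 150/360)
= 705.52 · e^0.015708 = 705.52 × 1.015832
F = CHF 716.69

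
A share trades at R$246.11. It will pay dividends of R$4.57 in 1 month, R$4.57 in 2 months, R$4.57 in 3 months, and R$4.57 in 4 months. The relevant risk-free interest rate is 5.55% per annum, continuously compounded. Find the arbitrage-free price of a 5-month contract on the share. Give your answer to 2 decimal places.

PV(dividends) I = 4.57·e^(−0.0555·1/12) + 4.57·e^(−0.0555·2/12) + 4.57·e^(−0.0555·3/12) + 4.57·e^(−0.0555·4/12)
I = 4.5489 + 4.5279 + 4.5070 + 4.4862 = 18.0700
F = (S − I)·e^(rT) = (246.11 − 18.0700) · e^(0.0555·5/12)
= 228.0400 · e^0.023125 = 228.0400 × 1.023394 = R$233.37

R$233.37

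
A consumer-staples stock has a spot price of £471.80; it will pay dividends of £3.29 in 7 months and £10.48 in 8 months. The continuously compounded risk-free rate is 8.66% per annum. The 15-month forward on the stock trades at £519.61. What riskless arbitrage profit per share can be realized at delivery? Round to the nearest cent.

PV(dividends) I = 3.29·e^(−0.0866·7/12) + 10.48·e^(−0.0866·8/12) = 13.0200
Fair forward F* = (S − I)·e^(rT) = (471.80 − 13.0200)·e^0.108250 = 458.7800 × 1.114326 = 511.2305
Market £519.61 > fair 511.2305: forward overpriced → cash-and-carry (borrow at r, buy the stock and collect the dividends, short the forward).
Profit at T = |F_mkt − F*| = |519.61 − 511.2305| = £8.38 per share

£8.38 per share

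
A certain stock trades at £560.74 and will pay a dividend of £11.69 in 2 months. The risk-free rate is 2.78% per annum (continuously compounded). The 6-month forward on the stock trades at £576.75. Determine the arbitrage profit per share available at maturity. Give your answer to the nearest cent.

PV(dividends) I = 11.69·e^(−0.0278·2/12) = 11.6360
Fair forward F* = (S − I)·e^(rT) = (560.74 − 11.6360)·e^0.013900 = 549.1040 × 1.013997 = 556.7898
Market £576.75 > fair 556.7898: forward overpriced → cash-and-carry (borrow at r, buy the stock and collect the dividends, short the forward).
Profit at T = |F_mkt − F*| = |576.75 − 556.7898| = £19.96 per share

£19.96 per share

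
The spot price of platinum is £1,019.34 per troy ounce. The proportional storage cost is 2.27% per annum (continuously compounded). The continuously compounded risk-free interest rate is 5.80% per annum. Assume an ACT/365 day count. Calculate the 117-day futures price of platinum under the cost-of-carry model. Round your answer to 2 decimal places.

£1,046.05 per troy ounce

Net carry = r + u − y = 0.0580 + 0.0227 − 0.0000 = 0.0807
F = S·e^((r+u−y)T) = 1019.34 · e^(0.0807 × 117/365) = 1019.34 · e^0.02586822
= 1019.34 × 1.02620571 = £1,046.05 per troy ounce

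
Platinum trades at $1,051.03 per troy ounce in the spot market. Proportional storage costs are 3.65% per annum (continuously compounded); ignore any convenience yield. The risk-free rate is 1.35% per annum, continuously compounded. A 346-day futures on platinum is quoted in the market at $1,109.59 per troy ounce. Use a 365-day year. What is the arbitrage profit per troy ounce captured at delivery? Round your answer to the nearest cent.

$7.54 per troy ounce

Fair futures: F* = S·e^(carry·T), with carry = (r + u) = 0.0135 + 0.0365 = 0.0500
F* = 1051.03 · e^(0.0500 × 346/365) = 1051.03 · e^0.04739726 = 1051.03 × 1.04853847 = $1102.0454
Market $1109.59 > fair $1102.0454: forward overpriced → cash-and-carry (buy spot, short the forward).
At maturity, profit = |F_mkt − F*| = |1109.59 − 1102.0454| = $7.54 per troy ounce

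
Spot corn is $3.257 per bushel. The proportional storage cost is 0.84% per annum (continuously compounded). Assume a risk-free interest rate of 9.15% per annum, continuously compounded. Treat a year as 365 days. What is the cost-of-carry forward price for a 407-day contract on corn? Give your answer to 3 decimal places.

Net carry = r + u − y = 0.0915 + 0.0084 − 0.0000 = 0.0999
F = S·e^((r+u−y)T) = 3.257 · e^(0.0999 × 407/365) = 3.257 · e^0.111395
= 3.257 × 1.117836 = $3.641 per bushel

$3.641 per bushel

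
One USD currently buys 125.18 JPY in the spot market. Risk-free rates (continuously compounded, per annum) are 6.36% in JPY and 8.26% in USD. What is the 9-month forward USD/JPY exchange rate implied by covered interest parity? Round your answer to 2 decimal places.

F = S·e^((r_JPY − r_USD)T) = 125.18 · e^((0.0636 − 0.0826) × 9/12)
= 125.18 · e^-0.014250 = 125.18 × 0.985851
F = 123.41 JPY per USD

123.41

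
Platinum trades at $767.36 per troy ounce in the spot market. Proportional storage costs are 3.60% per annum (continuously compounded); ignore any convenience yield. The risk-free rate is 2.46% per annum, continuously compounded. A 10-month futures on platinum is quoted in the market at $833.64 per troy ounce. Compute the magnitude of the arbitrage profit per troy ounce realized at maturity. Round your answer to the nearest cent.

Fair futures: F* = S·e^(carry·T), with carry = (r + u) = 0.0246 + 0.0360 = 0.0606
F* = 767.36 · e^(0.0606 × 10/12) = 767.36 · e^0.050500 = 767.36 × 1.051797 = $807.1069
Market $833.64 > fair $807.1069: forward overpriced → cash-and-carry (buy spot, short the forward).
At maturity, profit = |F_mkt − F*| = |833.64 − 807.1069| = $26.53 per troy ounce

$26.53 per troy ounce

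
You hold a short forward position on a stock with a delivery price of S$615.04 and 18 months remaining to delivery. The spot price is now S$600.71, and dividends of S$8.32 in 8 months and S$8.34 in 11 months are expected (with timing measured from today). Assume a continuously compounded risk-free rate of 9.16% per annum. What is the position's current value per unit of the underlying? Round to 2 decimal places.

PV(remaining dividends) I = 8.32·e^(−0.0916·8/12) + 8.34·e^(−0.0916·11/12) = 15.4954
Current forward F = (S − I)·e^(rT) = (600.71 − 15.4954)·e^(0.0916·18/12) = 585.2146 × 1.147287 = 671.4091
Value (long) = (F − K)·e^(−rT) = (671.4091 − 615.04) × 0.871622 = 49.1325
Short position value = −(long value) = -S$49.13

-S$49.13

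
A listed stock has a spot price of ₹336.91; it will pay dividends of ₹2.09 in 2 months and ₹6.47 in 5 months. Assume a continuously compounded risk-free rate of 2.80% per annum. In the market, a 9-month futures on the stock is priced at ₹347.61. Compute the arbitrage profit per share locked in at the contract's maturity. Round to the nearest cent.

PV(dividends) I = 2.09·e^(−0.0280·2/12) + 6.47·e^(−0.0280·5/12) = 8.4752
Fair futures F* = (S − I)·e^(rT) = (336.91 − 8.4752)·e^0.021000 = 328.4348 × 1.021222 = 335.4048
Market ₹347.61 > fair 335.4048: forward overpriced → cash-and-carry (borrow at r, buy the stock and collect the dividends, short the forward).
Profit at T = |F_mkt − F*| = |347.61 − 335.4048| = ₹12.21 per share

₹12.21 per share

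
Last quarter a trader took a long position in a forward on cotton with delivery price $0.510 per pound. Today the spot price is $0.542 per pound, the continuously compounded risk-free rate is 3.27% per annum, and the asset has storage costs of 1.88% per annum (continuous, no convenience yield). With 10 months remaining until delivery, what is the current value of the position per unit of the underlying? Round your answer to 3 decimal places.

Current fair forward for the remaining 10 months: F = S·e^((r + u)·T), (r + u) = 0.0327 + 0.0188 = 0.0515
F = 0.542 · e^(0.0515 × 10/12) = 0.542 × 1.043851 = 0.5658
Value of long forward = (F − K)·e^(−rT) = (0.5658 − 0.510) · e^(−0.0327·10/12)
= 0.0558 × 0.973118 = 0.054

$0.054 per pound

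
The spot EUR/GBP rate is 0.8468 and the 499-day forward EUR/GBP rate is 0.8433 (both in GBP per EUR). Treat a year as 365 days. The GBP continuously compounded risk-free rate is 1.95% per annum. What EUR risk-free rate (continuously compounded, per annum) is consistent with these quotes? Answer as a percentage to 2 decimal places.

F = S·e^((r_GBP − r_EUR)T) ⇒ r_EUR = r_GBP − ln(F/S)/T
ln(0.8433/0.8468) = -0.004142; /(499/365) = -0.003030
r_EUR = 0.0195 + 0.003030 = 0.022530
r_EUR = 2.25%

2.25%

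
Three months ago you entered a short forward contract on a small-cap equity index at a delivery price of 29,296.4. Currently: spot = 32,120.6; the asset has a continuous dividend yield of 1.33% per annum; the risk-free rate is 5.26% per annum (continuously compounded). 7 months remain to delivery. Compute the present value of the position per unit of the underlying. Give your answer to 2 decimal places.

-3461.22

Current fair forward for the remaining 7 months: F = S·e^((r − q)·T), (r − q) = 0.0526 − 0.0133 = 0.0393
F = 32120.6 · e^(0.0393 × 7/12) = 32120.6 × 1.02318980 = 32865.4703
Value of long forward = (F − K)·e^(−rT) = (32865.4703 − 29296.4) · e^(−0.0526·7/12)
= 3569.0703 × 0.96978262 = 3461.22
Short position value = −(long value) = -3461.22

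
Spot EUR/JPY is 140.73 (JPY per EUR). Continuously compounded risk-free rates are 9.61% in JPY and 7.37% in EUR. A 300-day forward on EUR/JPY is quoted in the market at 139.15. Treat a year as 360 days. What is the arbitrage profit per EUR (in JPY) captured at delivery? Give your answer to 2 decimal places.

Fair forward: F* = S·e^(carry·T), with carry = (r_JPY − r_EUR) = 0.0961 − 0.0737 = 0.0224
F* = 140.73 · e^(0.0224 × 300/360) = 140.73 · e^0.018667 = 140.73 × 1.018842 = 143.3816
Market 139.15 < fair 143.3816: forward underpriced → reverse cash-and-carry (short spot, go long the forward).
At maturity, profit = |F_mkt − F*| = |139.15 − 143.3816| = 4.23 per EUR (in JPY)

4.23 per EUR (in JPY)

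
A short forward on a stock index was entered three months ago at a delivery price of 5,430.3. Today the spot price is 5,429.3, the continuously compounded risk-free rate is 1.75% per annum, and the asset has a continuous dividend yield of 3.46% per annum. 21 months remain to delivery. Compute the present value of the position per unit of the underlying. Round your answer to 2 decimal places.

156.21

Current fair forward for the remaining 21 months: F = S·e^((r − q)·T), (r − q) = 0.0175 − 0.0346 = -0.0171
F = 5429.3 · e^(-0.0171 × 21/12) = 5429.3 × 0.97051832 = 5269.2351
Value of long forward = (F − K)·e^(−rT) = (5269.2351 − 5430.3) · e^(−0.0175·21/12)
= -161.0649 × 0.96983919 = -156.21
Short position value = −(long value) = 156.21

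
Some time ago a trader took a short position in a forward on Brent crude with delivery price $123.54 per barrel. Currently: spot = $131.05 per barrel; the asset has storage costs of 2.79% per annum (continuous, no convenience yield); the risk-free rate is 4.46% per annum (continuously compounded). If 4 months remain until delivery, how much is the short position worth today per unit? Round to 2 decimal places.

Current fair forward for the remaining 4 months: F = S·e^((r + u)·T), (r + u) = 0.0446 + 0.0279 = 0.0725
F = 131.05 · e^(0.0725 × 4/12) = 131.05 × 1.024461 = 134.2556
Value of long forward = (F − K)·e^(−rT) = (134.2556 − 123.54) · e^(−0.0446·4/12)
= 10.7156 × 0.985243 = 10.56
Short position value = −(long value) = -$10.56

-$10.56 per barrel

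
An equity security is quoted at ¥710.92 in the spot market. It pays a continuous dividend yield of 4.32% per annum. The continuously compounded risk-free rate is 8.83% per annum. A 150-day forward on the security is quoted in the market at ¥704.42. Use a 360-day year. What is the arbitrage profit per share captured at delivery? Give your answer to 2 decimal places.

¥19.99 per share

Fair forward: F* = S·e^(carry·T), with carry = (r − q) = 0.0883 − 0.0432 = 0.0451
F* = 710.92 · e^(0.0451 × 150/360) = 710.92 · e^0.018792 = 710.92 × 1.018970 = ¥724.4062
Market ¥704.42 < fair ¥724.4062: forward underpriced → reverse cash-and-carry (short spot, go long the forward).
At maturity, profit = |F_mkt − F*| = |704.42 − 724.4062| = ¥19.99 per share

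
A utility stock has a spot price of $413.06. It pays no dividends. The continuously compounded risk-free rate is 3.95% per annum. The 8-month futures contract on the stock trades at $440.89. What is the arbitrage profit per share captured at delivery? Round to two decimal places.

$16.81 per share

Fair futures: F* = S·e^(carry·T), with carry = r = 0.0395
F* = 413.06 · e^(0.0395 × 8/12) = 413.06 · e^0.026333 = 413.06 × 1.026683 = $424.0817
Market $440.89 > fair $424.0817: forward overpriced → cash-and-carry (buy spot, short the forward).
At maturity, profit = |F_mkt − F*| = |440.89 − 424.0817| = $16.81 per share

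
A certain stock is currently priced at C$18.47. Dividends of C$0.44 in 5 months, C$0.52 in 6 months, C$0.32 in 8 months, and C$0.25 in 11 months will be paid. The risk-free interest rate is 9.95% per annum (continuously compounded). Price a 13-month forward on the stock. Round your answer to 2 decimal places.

C$18.96

PV(dividends) I = 0.44·e^(−0.0995·5/12) + 0.52·e^(−0.0995·6/12) + 0.32·e^(−0.0995·8/12) + 0.25·e^(−0.0995·11/12)
I = 0.4221 + 0.4948 + 0.2995 + 0.2282 = 1.4446
F = (S − I)·e^(rT) = (18.47 − 1.4446) · e^(0.0995·13/12)
= 17.0254 · e^0.107792 = 17.0254 × 1.113816 = C$18.96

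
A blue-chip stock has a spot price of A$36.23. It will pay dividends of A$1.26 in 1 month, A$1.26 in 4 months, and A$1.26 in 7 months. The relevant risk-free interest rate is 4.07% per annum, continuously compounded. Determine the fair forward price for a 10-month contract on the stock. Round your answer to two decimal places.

PV(dividends) I = 1.26·e^(−0.0407·1/12) + 1.26·e^(−0.0407·4/12) + 1.26·e^(−0.0407·7/12)
I = 1.2557 + 1.2430 + 1.2304 = 3.7291
F = (S − I)·e^(rT) = (36.23 − 3.7291) · e^(0.0407·10/12)
= 32.5009 · e^0.033917 = 32.5009 × 1.034499 = A$33.62

A$33.62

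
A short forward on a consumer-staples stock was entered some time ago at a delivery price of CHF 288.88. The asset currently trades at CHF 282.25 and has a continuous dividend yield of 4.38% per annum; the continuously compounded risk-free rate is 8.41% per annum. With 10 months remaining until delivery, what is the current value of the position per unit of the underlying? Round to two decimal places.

Current fair forward for the remaining 10 months: F = S·e^((r − q)·T), (r − q) = 0.0841 − 0.0438 = 0.0403
F = 282.25 · e^(0.0403 × 10/12) = 282.25 × 1.034154 = 291.8900
Value of long forward = (F − K)·e^(−rT) = (291.8900 − 288.88) · e^(−0.0841·10/12)
= 3.0100 × 0.932316 = 2.81
Short position value = −(long value) = -CHF 2.81

-CHF 2.81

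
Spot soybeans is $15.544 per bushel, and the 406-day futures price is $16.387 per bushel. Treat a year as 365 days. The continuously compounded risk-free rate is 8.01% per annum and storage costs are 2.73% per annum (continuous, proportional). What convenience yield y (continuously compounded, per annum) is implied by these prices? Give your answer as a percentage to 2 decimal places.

5.99%

F = S·e^((r+u−y)T) ⇒ (r+u−y) = ln(F/S)/T
ln(16.387/15.544) = 0.052814; /T ⇒ 0.047481
y = r + u − ln(F/S)/T = 0.0801 + 0.0273 − 0.047481 = 0.059919
y = 5.99%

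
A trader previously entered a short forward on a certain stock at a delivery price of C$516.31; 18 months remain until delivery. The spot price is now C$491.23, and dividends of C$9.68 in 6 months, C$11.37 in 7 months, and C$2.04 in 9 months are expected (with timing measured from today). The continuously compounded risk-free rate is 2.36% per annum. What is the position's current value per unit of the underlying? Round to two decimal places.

C$29.91

PV(remaining dividends) I = 9.68·e^(−0.0236·6/12) + 11.37·e^(−0.0236·7/12) + 2.04·e^(−0.0236·9/12) = 22.7852
Current forward F = (S − I)·e^(rT) = (491.23 − 22.7852)·e^(0.0236·18/12) = 468.4448 × 1.036034 = 485.3247
Value (long) = (F − K)·e^(−rT) = (485.3247 − 516.31) × 0.965219 = -29.9076
Short position value = −(long value) = C$29.91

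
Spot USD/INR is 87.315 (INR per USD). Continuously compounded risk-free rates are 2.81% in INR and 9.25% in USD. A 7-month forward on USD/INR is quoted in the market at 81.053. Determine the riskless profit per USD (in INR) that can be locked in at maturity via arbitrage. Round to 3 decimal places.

Fair forward: F* = S·e^(carry·T), with carry = (r_INR − r_USD) = 0.0281 − 0.0925 = -0.0644
F* = 87.315 · e^(-0.0644 × 7/12) = 87.315 · e^-0.037567 = 87.315 × 0.963130 = 84.0957
Market 81.053 < fair 84.0957: forward underpriced → reverse cash-and-carry (short spot, go long the forward).
At maturity, profit = |F_mkt − F*| = |81.053 − 84.0957| = 3.043 per USD (in INR)

3.043 per USD (in INR)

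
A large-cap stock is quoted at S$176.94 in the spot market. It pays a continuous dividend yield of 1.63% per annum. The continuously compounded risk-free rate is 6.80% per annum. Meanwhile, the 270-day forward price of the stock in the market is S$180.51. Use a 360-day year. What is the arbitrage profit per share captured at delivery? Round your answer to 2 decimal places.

S$3.43 per share

Fair forward: F* = S·e^(carry·T), with carry = (r − q) = 0.0680 − 0.0163 = 0.0517
F* = 176.94 · e^(0.0517 × 270/360) = 176.94 · e^0.038775 = 176.94 × 1.039537 = S$183.9357
Market S$180.51 < fair S$183.9357: forward underpriced → reverse cash-and-carry (short spot, go long the forward).
At maturity, profit = |F_mkt − F*| = |180.51 − 183.9357| = S$3.43 per share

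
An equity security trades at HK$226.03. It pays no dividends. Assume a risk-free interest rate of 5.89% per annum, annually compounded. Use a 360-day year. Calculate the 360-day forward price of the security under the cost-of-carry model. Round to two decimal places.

F = S · (1+r)^T
= 226.03 × 1.058900
F = HK$239.34

HK$239.34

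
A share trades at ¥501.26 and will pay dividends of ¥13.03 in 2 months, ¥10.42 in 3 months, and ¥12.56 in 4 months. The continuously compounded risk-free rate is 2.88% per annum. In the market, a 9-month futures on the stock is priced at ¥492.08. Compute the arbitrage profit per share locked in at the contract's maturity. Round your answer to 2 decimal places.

¥16.41 per share

PV(dividends) I = 13.03·e^(−0.0288·2/12) + 10.42·e^(−0.0288·3/12) + 12.56·e^(−0.0288·4/12) = 35.7529
Fair futures F* = (S − I)·e^(rT) = (501.26 − 35.7529)·e^0.021600 = 465.5071 × 1.021835 = 475.6714
Market ¥492.08 > fair 475.6714: forward overpriced → cash-and-carry (borrow at r, buy the stock and collect the dividends, short the forward).
Profit at T = |F_mkt − F*| = |492.08 − 475.6714| = ¥16.41 per share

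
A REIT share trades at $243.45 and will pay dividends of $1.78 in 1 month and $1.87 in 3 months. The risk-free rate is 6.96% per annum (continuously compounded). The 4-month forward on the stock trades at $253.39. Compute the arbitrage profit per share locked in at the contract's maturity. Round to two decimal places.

$7.92 per share

PV(dividends) I = 1.78·e^(−0.0696·1/12) + 1.87·e^(−0.0696·3/12) = 3.6074
Fair forward F* = (S − I)·e^(rT) = (243.45 − 3.6074)·e^0.023200 = 239.8426 × 1.023471 = 245.4719
Market $253.39 > fair 245.4719: forward overpriced → cash-and-carry (borrow at r, buy the stock and collect the dividends, short the forward).
Profit at T = |F_mkt − F*| = |253.39 − 245.4719| = $7.92 per share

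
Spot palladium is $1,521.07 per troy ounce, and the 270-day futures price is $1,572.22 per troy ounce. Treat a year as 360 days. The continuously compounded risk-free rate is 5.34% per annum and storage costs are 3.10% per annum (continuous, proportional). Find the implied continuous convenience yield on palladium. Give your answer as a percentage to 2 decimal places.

F = S·e^((r+u−y)T) ⇒ (r+u−y) = ln(F/S)/T
ln(1572.22/1521.07) = 0.033075; /T ⇒ 0.044100
y = r + u − ln(F/S)/T = 0.0534 + 0.0310 − 0.044100 = 0.040300
y = 4.03%

4.03%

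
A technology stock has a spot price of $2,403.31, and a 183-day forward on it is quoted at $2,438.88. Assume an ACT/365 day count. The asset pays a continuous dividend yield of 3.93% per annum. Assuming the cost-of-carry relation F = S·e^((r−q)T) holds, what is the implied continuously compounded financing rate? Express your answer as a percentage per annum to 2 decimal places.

From F = S·e^((r−q)T): (r − q) = ln(F/S)/T
ln(2438.88/2403.31) = ln(1.014800) = 0.014692
(r − q) = 0.014692 / (183/365) = 0.029304
r = ln(F/S)/T + q = 0.029304 + 0.0393 = 0.068604
r = 6.86%

6.86%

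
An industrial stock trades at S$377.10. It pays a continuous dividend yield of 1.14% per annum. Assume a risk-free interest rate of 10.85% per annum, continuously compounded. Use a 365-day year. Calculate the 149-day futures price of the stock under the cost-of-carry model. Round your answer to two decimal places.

S$392.35

F = S·e^((r − q)T) = 377.10 · e^((0.1085 − 0.0114) × 149/365)
= 377.10 · e^0.039638 = 377.10 × 1.040434
F = S$392.35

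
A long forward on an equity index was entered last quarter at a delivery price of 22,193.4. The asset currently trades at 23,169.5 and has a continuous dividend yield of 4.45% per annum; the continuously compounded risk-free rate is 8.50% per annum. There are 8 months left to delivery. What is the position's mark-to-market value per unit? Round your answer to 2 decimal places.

1521.49

Current fair forward for the remaining 8 months: F = S·e^((r − q)·T), (r − q) = 0.0850 − 0.0445 = 0.0405
F = 23169.5 · e^(0.0405 × 8/12) = 23169.5 × 1.02736780 = 23803.5982
Value of long forward = (F − K)·e^(−rT) = (23803.5982 − 22193.4) · e^(−0.0850·8/12)
= 1610.1982 × 0.94490899 = 1521.49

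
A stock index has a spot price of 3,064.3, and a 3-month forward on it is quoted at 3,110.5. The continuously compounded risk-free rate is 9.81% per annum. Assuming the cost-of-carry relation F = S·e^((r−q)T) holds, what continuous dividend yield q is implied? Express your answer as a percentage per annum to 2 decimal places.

3.82%

From F = S·e^((r−q)T): (r − q) = ln(F/S)/T
ln(3110.5/3064.3) = ln(1.015077) = 0.014964
(r − q) = 0.014964 / (3/12) = 0.059856
q = r − ln(F/S)/T = 0.0981 − 0.059856 = 0.038244
q = 3.82%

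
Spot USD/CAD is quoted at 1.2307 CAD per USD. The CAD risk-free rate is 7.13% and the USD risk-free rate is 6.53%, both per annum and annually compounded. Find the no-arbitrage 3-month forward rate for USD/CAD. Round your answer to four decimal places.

By covered interest parity, F = S · (1+r_CAD)^T / (1+r_USD)^T
= 1.2307 × 1.017367 / 1.015940 = 1.2307 × 1.001405
F = 1.2324 CAD per USD

1.2324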